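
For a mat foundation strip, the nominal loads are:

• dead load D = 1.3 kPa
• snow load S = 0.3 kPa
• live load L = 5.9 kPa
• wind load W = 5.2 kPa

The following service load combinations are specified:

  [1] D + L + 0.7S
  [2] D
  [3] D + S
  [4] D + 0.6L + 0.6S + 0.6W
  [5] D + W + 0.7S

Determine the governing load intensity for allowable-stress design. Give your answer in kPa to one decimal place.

8.1 kPa

[1] 1.0(1.3) + 1.0(5.9) + 0.7(0.3) = 1.3 + 5.9 + 0.2 = 7.4
[2] 1.0(1.3) = 1.3
[3] 1.0(1.3) + 1.0(0.3) = 1.3 + 0.3 = 1.6
[4] 1.0(1.3) + 0.6(5.9) + 0.6(0.3) + 0.6(5.2) = 1.3 + 3.5 + 0.2 + 3.1 = 8.1
[5] 1.0(1.3) + 1.0(5.2) + 0.7(0.3) = 1.3 + 5.2 + 0.2 = 6.7
Combination 4 governs: q = 8.1 kPa.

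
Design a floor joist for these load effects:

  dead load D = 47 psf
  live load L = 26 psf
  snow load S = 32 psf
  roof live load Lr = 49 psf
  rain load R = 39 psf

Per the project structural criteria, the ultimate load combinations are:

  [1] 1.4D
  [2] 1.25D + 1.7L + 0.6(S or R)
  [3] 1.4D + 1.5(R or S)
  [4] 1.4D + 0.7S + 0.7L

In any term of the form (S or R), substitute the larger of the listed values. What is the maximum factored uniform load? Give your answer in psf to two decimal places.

126.35 psf

(S or R) → R = 39 psf; (R or S) → R = 39 psf.
[1] 1.4(47) = 65.80
[2] 1.25(47) + 1.7(26) + 0.6(39) = 58.75 + 44.20 + 23.40 = 126.35
[3] 1.4(47) + 1.5(39) = 65.80 + 58.50 = 124.30
[4] 1.4(47) + 0.7(32) + 0.7(26) = 65.80 + 22.40 + 18.20 = 106.40
The controlling combination is 2, giving 126.35 psf.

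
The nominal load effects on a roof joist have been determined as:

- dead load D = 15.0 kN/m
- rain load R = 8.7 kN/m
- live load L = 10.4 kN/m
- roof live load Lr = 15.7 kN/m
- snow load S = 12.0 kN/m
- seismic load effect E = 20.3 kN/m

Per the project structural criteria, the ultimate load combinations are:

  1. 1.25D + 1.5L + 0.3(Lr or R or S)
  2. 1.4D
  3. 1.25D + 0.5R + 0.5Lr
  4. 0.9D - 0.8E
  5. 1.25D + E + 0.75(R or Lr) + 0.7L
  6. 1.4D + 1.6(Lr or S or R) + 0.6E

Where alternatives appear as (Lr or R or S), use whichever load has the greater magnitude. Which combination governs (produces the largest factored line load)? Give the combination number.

(Lr or R or S) → Lr = 15.7 kN/m; (R or Lr) → Lr = 15.7 kN/m; (Lr or S or R) → Lr = 15.7 kN/m.
1. 1.25(15.0) + 1.5(10.4) + 0.3(15.7) = 18.75 + 15.60 + 4.71 = 39.06
2. 1.4(15.0) = 21.00
3. 1.25(15.0) + 0.5(8.7) + 0.5(15.7) = 18.75 + 4.35 + 7.85 = 30.95
4. 0.9(15.0) - 0.8(20.3) = 13.50 - 16.24 = -2.74
5. 1.25(15.0) + 1.0(20.3) + 0.75(15.7) + 0.7(10.4) = 18.75 + 20.30 + 11.78 + 7.28 = 58.11
6. 1.4(15.0) + 1.6(15.7) + 0.6(20.3) = 21.00 + 25.12 + 12.18 = 58.30
The largest value is 58.30 kN/m from combination 6.

Combination 6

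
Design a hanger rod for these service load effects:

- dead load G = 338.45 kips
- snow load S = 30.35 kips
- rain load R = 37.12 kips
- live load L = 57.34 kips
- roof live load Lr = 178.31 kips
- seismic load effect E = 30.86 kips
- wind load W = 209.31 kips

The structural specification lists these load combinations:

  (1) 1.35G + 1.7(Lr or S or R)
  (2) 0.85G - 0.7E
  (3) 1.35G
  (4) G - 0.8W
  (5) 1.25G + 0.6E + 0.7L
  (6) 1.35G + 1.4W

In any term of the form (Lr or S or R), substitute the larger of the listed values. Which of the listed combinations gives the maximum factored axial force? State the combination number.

(Lr or S or R) → Lr = 178.31 kips.
(1) 1.35(338.45) + 1.7(178.31) = 760.03
(2) 0.85(338.45) - 0.7(30.86) = 287.68 - 21.60 = 266.08
(3) 1.35(338.45) = 456.91
(4) 1.0(338.45) - 0.8(209.31) = 338.45 - 167.45 = 171.00
(5) 1.25(338.45) + 0.6(30.86) + 0.7(57.34) = 423.06 + 18.52 + 40.14 = 481.72
(6) 1.35(338.45) + 1.4(209.31) = 456.91 + 293.03 = 749.94
The largest value is 760.03 kips from combination 1.

Combination 1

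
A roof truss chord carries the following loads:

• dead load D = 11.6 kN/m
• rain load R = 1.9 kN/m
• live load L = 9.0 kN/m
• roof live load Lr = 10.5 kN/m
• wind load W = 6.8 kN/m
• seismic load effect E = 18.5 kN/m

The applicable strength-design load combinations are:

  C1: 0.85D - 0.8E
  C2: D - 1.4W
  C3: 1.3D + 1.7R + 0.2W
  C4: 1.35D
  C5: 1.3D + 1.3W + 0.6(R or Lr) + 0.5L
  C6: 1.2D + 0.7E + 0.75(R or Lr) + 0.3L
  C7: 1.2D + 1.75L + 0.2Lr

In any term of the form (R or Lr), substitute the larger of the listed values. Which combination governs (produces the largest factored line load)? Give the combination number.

(R or Lr) → Lr = 10.5 kN/m.
C1: 0.85(11.6) - 0.8(18.5) = 9.9 - 14.8 = -4.9
C2: 1.0(11.6) - 1.4(6.8) = 11.6 - 9.5 = 2.1
C3: 1.3(11.6) + 1.7(1.9) + 0.2(6.8) = 15.1 + 3.2 + 1.4 = 19.7
C4: 1.35(11.6) = 15.7
C5: 1.3(11.6) + 1.3(6.8) + 0.6(10.5) + 0.5(9.0) = 15.1 + 8.8 + 6.3 + 4.5 = 34.7
C6: 1.2(11.6) + 0.7(18.5) + 0.75(10.5) + 0.3(9.0) = 37.4
C7: 1.2(11.6) + 1.75(9.0) + 0.2(10.5) = 13.9 + 15.8 + 2.1 = 31.8
The largest value is 37.4 kN/m from combination 6.

Combination 6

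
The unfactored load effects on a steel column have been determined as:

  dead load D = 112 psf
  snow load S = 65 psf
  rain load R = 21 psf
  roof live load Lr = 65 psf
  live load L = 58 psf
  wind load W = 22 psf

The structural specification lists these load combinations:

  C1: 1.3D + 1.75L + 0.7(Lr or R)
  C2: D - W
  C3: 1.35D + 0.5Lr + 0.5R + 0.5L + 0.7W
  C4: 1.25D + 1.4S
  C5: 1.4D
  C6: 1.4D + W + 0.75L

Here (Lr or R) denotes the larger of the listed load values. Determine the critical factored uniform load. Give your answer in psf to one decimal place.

292.6 psf

(Lr or R) → Lr = 65 psf.
C1: 1.3(112) + 1.75(58) + 0.7(65) = 292.6
C2: 1.0(112) - 1.0(22) = 90.0
C3: 1.35(112) + 0.5(65) + 0.5(21) + 0.5(58) + 0.7(22) = 238.6
C4: 1.25(112) + 1.4(65) = 231.0
C5: 1.4(112) = 156.8
C6: 1.4(112) + 1.0(22) + 0.75(58) = 222.3
Maximum is from combination 1.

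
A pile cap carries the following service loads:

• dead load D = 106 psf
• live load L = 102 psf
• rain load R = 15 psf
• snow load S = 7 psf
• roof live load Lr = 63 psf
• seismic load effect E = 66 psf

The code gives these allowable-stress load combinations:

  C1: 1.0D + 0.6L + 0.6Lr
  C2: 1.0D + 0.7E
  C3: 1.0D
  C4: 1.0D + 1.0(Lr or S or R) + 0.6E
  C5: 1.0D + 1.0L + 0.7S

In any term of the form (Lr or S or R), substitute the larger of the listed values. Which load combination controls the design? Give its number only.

(Lr or S or R) → Lr = 63 psf.
C1: 1.0(106) + 0.6(102) + 0.6(63) = 106.0 + 61.2 + 37.8 = 205.0
C2: 1.0(106) + 0.7(66) = 106.0 + 46.2 = 152.2
C3: 1.0(106) = 106.0
C4: 1.0(106) + 1.0(63) + 0.6(66) = 106.0 + 63.0 + 39.6 = 208.6
C5: 1.0(106) + 1.0(102) + 0.7(7) = 106.0 + 102.0 + 4.9 = 212.9
The largest value is 212.9 psf from combination 5.

Combination 5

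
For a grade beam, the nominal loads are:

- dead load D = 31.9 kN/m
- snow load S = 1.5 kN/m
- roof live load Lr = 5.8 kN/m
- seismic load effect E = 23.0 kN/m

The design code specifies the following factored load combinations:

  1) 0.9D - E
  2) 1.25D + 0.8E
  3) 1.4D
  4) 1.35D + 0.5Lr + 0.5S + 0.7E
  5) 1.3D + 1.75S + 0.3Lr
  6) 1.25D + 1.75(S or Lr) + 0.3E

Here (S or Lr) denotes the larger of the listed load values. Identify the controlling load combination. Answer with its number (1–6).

Combination 4

(S or Lr) → Lr = 5.8 kN/m.
1) 0.9(31.9) - 1.0(23.0) = 5.7
2) 1.25(31.9) + 0.8(23.0) = 58.3
3) 1.4(31.9) = 44.7
4) 1.35(31.9) + 0.5(5.8) + 0.5(1.5) + 0.7(23.0) = 62.8
5) 1.3(31.9) + 1.75(1.5) + 0.3(5.8) = 45.8
6) 1.25(31.9) + 1.75(5.8) + 0.3(23.0) = 56.9
The largest value is 62.8 kN/m from combination 4.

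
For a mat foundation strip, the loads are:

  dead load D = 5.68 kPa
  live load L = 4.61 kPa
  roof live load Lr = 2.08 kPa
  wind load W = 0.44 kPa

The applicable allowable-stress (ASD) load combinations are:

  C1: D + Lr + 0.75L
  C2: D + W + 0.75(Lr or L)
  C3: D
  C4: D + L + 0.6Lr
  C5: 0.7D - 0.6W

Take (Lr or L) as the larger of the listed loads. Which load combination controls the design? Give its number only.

Combination 4

(Lr or L) → L = 4.61 kPa.
C1: 1.0(5.68) + 1.0(2.08) + 0.75(4.61) = 5.68 + 2.08 + 3.46 = 11.22
C2: 1.0(5.68) + 1.0(0.44) + 0.75(4.61) = 5.68 + 0.44 + 3.46 = 9.58
C3: 1.0(5.68) = 5.68
C4: 1.0(5.68) + 1.0(4.61) + 0.6(2.08) = 5.68 + 4.61 + 1.25 = 11.54
C5: 0.7(5.68) - 0.6(0.44) = 3.71
The largest value is 11.54 kPa from combination 4.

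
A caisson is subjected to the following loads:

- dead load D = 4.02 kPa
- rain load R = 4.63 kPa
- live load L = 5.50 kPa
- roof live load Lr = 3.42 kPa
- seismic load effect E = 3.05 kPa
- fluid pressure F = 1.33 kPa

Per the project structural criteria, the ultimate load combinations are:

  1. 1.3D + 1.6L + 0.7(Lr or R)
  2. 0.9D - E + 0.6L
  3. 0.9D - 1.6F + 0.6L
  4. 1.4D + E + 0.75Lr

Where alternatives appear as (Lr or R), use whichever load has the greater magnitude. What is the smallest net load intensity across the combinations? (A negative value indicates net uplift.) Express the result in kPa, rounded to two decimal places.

3.87 kPa

(Lr or R) → R = 4.63 kPa.
1. 1.3(4.02) + 1.6(5.50) + 0.7(4.63) = 5.23 + 8.80 + 3.24 = 17.27
2. 0.9(4.02) - 1.0(3.05) + 0.6(5.50) = 3.62 - 3.05 + 3.30 = 3.87
3. 0.9(4.02) - 1.6(1.33) + 0.6(5.50) = 3.62 - 2.13 + 3.30 = 4.79
4. 1.4(4.02) + 1.0(3.05) + 0.75(3.42) = 11.24
Combination 2 gives the minimum: 3.87 kPa.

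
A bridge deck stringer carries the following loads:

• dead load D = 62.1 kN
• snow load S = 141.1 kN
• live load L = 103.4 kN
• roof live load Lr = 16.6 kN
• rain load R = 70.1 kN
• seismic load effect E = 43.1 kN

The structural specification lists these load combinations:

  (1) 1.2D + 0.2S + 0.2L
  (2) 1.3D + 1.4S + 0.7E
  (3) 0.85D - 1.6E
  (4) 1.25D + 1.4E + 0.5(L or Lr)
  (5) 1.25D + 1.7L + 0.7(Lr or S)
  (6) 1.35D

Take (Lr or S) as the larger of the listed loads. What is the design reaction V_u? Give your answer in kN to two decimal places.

(L or Lr) → L = 103.4 kN; (Lr or S) → S = 141.1 kN.
(1) 1.2(62.1) + 0.2(141.1) + 0.2(103.4) = 74.52 + 28.22 + 20.68 = 123.42
(2) 1.3(62.1) + 1.4(141.1) + 0.7(43.1) = 80.73 + 197.54 + 30.17 = 308.44
(3) 0.85(62.1) - 1.6(43.1) = -16.18
(4) 1.25(62.1) + 1.4(43.1) + 0.5(103.4) = 77.63 + 60.34 + 51.70 = 189.67
(5) 1.25(62.1) + 1.7(103.4) + 0.7(141.1) = 77.63 + 175.78 + 98.77 = 352.18
(6) 1.35(62.1) = 83.84
Combination 5 governs: V_u = 352.18 kN.

352.18 kN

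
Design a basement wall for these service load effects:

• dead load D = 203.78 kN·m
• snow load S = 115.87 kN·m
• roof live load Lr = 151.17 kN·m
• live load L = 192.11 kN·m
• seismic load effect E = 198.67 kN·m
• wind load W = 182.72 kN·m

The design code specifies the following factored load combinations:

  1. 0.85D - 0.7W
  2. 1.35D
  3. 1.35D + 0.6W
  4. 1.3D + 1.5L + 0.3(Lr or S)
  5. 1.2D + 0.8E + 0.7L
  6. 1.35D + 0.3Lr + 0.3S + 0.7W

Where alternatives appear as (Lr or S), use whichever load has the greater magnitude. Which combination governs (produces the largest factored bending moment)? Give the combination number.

(Lr or S) → Lr = 151.17 kN·m.
1. 0.85(203.78) - 0.7(182.72) = 45.31
2. 1.35(203.78) = 275.10
3. 1.35(203.78) + 0.6(182.72) = 384.74
4. 1.3(203.78) + 1.5(192.11) + 0.3(151.17) = 598.43
5. 1.2(203.78) + 0.8(198.67) + 0.7(192.11) = 537.95
6. 1.35(203.78) + 0.3(151.17) + 0.3(115.87) + 0.7(182.72) = 483.12
The largest value is 598.43 kN·m from combination 4.

Combination 4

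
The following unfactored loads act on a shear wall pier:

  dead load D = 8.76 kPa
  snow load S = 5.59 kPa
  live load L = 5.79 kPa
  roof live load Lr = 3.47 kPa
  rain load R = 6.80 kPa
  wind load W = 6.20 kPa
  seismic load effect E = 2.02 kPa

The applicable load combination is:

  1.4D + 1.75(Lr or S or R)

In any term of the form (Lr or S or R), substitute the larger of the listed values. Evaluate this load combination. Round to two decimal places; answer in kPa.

24.16 kPa

(Lr or S or R) → R = 6.80 kPa.
1.4(8.76) + 1.75(6.80) = 12.26 + 11.90 = 24.16
p_u = 24.16 kPa.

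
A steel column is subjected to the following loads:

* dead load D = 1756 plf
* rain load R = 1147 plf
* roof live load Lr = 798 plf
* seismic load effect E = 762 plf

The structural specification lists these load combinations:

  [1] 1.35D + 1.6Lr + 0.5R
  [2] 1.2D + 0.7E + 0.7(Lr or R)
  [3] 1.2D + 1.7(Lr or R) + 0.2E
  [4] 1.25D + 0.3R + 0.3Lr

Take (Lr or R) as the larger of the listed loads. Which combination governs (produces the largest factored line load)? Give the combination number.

(Lr or R) → R = 1147 plf.
[1] 1.35(1756) + 1.6(798) + 0.5(1147) = 2370.60 + 1276.80 + 573.50 = 4220.90
[2] 1.2(1756) + 0.7(762) + 0.7(1147) = 2107.20 + 533.40 + 802.90 = 3443.50
[3] 1.2(1756) + 1.7(1147) + 0.2(762) = 2107.20 + 1949.90 + 152.40 = 4209.50
[4] 1.25(1756) + 0.3(1147) + 0.3(798) = 2195.00 + 344.10 + 239.40 = 2778.50
The largest value is 4220.90 plf from combination 1.

Combination 1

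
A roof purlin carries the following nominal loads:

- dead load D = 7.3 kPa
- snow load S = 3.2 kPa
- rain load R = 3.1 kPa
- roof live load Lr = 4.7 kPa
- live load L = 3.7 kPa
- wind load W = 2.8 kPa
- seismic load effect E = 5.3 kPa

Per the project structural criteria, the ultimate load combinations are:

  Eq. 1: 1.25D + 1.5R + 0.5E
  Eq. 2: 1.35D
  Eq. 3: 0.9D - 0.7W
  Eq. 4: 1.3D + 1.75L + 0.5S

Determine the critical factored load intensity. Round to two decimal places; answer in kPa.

Eq. 1: 1.25(7.3) + 1.5(3.1) + 0.5(5.3) = 16.43
Eq. 2: 1.35(7.3) = 9.86
Eq. 3: 0.9(7.3) - 0.7(2.8) = 4.61
Eq. 4: 1.3(7.3) + 1.75(3.7) + 0.5(3.2) = 17.57
Maximum is from combination 4.

17.57 kPa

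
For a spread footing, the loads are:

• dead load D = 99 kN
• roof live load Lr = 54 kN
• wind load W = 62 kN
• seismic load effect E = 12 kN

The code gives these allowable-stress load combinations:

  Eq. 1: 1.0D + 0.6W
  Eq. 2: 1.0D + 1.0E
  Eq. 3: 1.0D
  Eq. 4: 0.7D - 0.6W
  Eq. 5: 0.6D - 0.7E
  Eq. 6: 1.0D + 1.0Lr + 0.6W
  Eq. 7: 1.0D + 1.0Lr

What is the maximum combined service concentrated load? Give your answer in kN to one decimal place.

Eq. 1: 1.0(99) + 0.6(62) = 136.2
Eq. 2: 1.0(99) + 1.0(12) = 111.0
Eq. 3: 1.0(99) = 99.0
Eq. 4: 0.7(99) - 0.6(62) = 32.1
Eq. 5: 0.6(99) - 0.7(12) = 51.0
Eq. 6: 1.0(99) + 1.0(54) + 0.6(62) = 190.2
Eq. 7: 1.0(99) + 1.0(54) = 153.0
Combination 6 governs: P = 190.2 kN.

190.2 kN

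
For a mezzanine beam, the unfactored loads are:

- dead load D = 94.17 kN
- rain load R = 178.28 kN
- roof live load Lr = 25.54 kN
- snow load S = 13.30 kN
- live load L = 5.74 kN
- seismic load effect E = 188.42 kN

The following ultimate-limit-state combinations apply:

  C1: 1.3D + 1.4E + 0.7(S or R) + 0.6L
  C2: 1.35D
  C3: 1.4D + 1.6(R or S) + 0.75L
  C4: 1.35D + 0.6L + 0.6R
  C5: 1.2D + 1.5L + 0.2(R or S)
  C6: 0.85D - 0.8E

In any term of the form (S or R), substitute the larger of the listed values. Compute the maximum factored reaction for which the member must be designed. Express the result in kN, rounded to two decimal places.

514.45 kN

(S or R) → R = 178.28 kN; (R or S) → R = 178.28 kN.
C1: 1.3(94.17) + 1.4(188.42) + 0.7(178.28) + 0.6(5.74) = 122.42 + 263.79 + 124.80 + 3.44 = 514.45
C2: 1.35(94.17) = 127.13
C3: 1.4(94.17) + 1.6(178.28) + 0.75(5.74) = 421.39
C4: 1.35(94.17) + 0.6(5.74) + 0.6(178.28) = 127.13 + 3.44 + 106.97 = 237.54
C5: 1.2(94.17) + 1.5(5.74) + 0.2(178.28) = 113.00 + 8.61 + 35.66 = 157.27
C6: 0.85(94.17) - 0.8(188.42) = -70.69
Maximum is from combination 1.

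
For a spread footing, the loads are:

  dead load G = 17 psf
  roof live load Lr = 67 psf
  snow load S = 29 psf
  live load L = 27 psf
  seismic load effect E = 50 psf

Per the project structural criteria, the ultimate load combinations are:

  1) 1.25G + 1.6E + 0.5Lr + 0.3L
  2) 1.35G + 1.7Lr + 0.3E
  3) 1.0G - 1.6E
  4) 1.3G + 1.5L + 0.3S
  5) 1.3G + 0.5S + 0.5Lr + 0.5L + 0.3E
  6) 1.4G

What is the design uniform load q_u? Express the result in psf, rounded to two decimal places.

151.85 psf

1) 1.25(17) + 1.6(50) + 0.5(67) + 0.3(27) = 21.25 + 80.00 + 33.50 + 8.10 = 142.85
2) 1.35(17) + 1.7(67) + 0.3(50) = 22.95 + 113.90 + 15.00 = 151.85
3) 1.0(17) - 1.6(50) = 17.00 - 80.00 = -63.00
4) 1.3(17) + 1.5(27) + 0.3(29) = 22.10 + 40.50 + 8.70 = 71.30
5) 1.3(17) + 0.5(29) + 0.5(67) + 0.5(27) + 0.3(50) = 22.10 + 14.50 + 33.50 + 13.50 + 15.00 = 98.60
6) 1.4(17) = 23.80
Combination 2 governs: q_u = 151.85 psf.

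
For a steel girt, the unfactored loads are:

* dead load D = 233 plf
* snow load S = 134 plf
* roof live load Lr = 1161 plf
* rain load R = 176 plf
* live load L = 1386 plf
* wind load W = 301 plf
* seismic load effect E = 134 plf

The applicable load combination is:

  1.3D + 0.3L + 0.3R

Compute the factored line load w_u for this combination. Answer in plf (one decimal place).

771.5 plf

1.3(233) + 0.3(1386) + 0.3(176) = 302.9 + 415.8 + 52.8 = 771.5
w_u = 771.5 plf.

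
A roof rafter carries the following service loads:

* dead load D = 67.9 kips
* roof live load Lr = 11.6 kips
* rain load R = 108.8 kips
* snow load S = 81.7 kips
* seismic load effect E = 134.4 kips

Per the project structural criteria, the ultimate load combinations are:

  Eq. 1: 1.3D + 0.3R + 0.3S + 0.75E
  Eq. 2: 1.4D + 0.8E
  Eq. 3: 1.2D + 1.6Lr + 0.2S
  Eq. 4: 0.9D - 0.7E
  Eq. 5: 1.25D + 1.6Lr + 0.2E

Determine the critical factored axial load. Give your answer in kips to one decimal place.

Eq. 1: 1.3(67.9) + 0.3(108.8) + 0.3(81.7) + 0.75(134.4) = 246.2
Eq. 2: 1.4(67.9) + 0.8(134.4) = 202.6
Eq. 3: 1.2(67.9) + 1.6(11.6) + 0.2(81.7) = 116.4
Eq. 4: 0.9(67.9) - 0.7(134.4) = -33.0
Eq. 5: 1.25(67.9) + 1.6(11.6) + 0.2(134.4) = 130.3
Combination 1 governs: P_u = 246.2 kips.

246.2 kips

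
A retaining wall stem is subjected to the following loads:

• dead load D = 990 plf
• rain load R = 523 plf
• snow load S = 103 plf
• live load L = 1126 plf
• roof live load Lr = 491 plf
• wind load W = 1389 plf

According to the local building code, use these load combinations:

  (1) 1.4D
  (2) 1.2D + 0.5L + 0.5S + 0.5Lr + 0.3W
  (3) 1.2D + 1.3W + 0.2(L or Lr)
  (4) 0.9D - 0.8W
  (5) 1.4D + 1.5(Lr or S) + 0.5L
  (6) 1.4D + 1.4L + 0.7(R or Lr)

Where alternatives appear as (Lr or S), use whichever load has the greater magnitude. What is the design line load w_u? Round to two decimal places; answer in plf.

3328.50 plf

(L or Lr) → L = 1126 plf; (Lr or S) → Lr = 491 plf; (R or Lr) → R = 523 plf.
(1) 1.4(990) = 1386.00
(2) 1.2(990) + 0.5(1126) + 0.5(103) + 0.5(491) + 0.3(1389) = 1188.00 + 563.00 + 51.50 + 245.50 + 416.70 = 2464.70
(3) 1.2(990) + 1.3(1389) + 0.2(1126) = 1188.00 + 1805.70 + 225.20 = 3218.90
(4) 0.9(990) - 0.8(1389) = 891.00 - 1111.20 = -220.20
(5) 1.4(990) + 1.5(491) + 0.5(1126) = 1386.00 + 736.50 + 563.00 = 2685.50
(6) 1.4(990) + 1.4(1126) + 0.7(523) = 1386.00 + 1576.40 + 366.10 = 3328.50
Combination 6 governs: w_u = 3328.50 plf.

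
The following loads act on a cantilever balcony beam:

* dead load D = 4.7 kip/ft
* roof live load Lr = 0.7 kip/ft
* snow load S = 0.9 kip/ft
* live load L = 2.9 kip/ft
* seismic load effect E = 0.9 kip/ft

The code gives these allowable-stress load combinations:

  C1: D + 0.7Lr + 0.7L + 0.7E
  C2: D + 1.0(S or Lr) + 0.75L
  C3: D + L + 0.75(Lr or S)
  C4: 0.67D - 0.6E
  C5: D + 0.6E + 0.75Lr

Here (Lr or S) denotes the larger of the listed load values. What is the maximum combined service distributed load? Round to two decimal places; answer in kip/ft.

(S or Lr) → S = 0.9 kip/ft; (Lr or S) → S = 0.9 kip/ft.
C1: 1.0(4.7) + 0.7(0.7) + 0.7(2.9) + 0.7(0.9) = 4.70 + 0.49 + 2.03 + 0.63 = 7.85
C2: 1.0(4.7) + 1.0(0.9) + 0.75(2.9) = 4.70 + 0.90 + 2.18 = 7.78
C3: 1.0(4.7) + 1.0(2.9) + 0.75(0.9) = 4.70 + 2.90 + 0.68 = 8.28
C4: 0.67(4.7) - 0.6(0.9) = 3.15 - 0.54 = 2.61
C5: 1.0(4.7) + 0.6(0.9) + 0.75(0.7) = 4.70 + 0.54 + 0.53 = 5.77
Maximum is from combination 3.

8.28 kip/ft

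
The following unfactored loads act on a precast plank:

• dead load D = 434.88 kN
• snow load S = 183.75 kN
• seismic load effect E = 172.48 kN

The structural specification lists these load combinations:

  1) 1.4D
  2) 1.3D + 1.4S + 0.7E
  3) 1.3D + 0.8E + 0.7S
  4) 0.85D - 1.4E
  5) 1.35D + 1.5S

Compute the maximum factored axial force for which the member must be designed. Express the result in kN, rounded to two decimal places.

943.33 kN

1) 1.4(434.88) = 608.83
2) 1.3(434.88) + 1.4(183.75) + 0.7(172.48) = 565.34 + 257.25 + 120.74 = 943.33
3) 1.3(434.88) + 0.8(172.48) + 0.7(183.75) = 565.34 + 137.98 + 128.63 = 831.95
4) 0.85(434.88) - 1.4(172.48) = 369.65 - 241.47 = 128.18
5) 1.35(434.88) + 1.5(183.75) = 862.71
Maximum is from combination 2.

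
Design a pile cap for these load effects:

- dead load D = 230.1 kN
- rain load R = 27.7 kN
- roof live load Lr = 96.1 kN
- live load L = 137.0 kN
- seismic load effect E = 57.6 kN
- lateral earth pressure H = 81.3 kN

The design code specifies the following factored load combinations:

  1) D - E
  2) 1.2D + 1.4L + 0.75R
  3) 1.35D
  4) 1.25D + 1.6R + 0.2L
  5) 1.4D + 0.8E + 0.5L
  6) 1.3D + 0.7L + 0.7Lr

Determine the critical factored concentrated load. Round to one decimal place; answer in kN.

1) 1.0(230.1) - 1.0(57.6) = 172.5
2) 1.2(230.1) + 1.4(137.0) + 0.75(27.7) = 488.7
3) 1.35(230.1) = 310.6
4) 1.25(230.1) + 1.6(27.7) + 0.2(137.0) = 359.3
5) 1.4(230.1) + 0.8(57.6) + 0.5(137.0) = 436.7
6) 1.3(230.1) + 0.7(137.0) + 0.7(96.1) = 462.3
Maximum is from combination 2.

488.7 kN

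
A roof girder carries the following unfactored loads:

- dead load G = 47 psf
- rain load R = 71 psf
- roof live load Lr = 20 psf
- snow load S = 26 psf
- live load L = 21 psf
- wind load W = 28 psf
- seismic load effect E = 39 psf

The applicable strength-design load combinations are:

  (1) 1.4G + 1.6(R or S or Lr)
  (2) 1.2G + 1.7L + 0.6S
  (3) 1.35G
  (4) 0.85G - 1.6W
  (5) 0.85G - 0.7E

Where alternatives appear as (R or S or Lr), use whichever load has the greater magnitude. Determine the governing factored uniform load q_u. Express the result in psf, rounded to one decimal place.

(R or S or Lr) → R = 71 psf.
(1) 1.4(47) + 1.6(71) = 65.8 + 113.6 = 179.4
(2) 1.2(47) + 1.7(21) + 0.6(26) = 56.4 + 35.7 + 15.6 = 107.7
(3) 1.35(47) = 63.5
(4) 0.85(47) - 1.6(28) = -4.9
(5) 0.85(47) - 0.7(39) = 40.0 - 27.3 = 12.7
Combination 1 governs: q_u = 179.4 psf.

179.4 psf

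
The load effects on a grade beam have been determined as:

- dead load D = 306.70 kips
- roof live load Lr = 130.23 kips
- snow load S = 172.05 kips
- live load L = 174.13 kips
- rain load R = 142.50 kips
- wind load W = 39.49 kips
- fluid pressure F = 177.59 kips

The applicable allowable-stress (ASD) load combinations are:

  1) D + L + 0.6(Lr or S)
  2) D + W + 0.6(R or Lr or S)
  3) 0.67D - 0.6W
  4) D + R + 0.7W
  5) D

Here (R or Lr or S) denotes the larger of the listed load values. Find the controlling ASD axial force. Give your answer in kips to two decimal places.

584.06 kips

(Lr or S) → S = 172.05 kips; (R or Lr or S) → S = 172.05 kips.
1) 1.0(306.70) + 1.0(174.13) + 0.6(172.05) = 584.06
2) 1.0(306.70) + 1.0(39.49) + 0.6(172.05) = 449.42
3) 0.67(306.70) - 0.6(39.49) = 181.80
4) 1.0(306.70) + 1.0(142.50) + 0.7(39.49) = 476.84
5) 1.0(306.70) = 306.70
The controlling combination is 1, giving 584.06 kips.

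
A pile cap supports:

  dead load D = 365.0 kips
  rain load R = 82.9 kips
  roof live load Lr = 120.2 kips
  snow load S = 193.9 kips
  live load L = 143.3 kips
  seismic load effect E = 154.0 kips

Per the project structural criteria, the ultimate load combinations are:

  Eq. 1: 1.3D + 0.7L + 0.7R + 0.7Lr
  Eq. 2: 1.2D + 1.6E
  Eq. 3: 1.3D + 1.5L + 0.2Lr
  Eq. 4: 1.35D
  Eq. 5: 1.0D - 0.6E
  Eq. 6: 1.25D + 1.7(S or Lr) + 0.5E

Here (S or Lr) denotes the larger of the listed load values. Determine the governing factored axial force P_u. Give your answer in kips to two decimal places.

(S or Lr) → S = 193.9 kips.
Eq. 1: 1.3(365.0) + 0.7(143.3) + 0.7(82.9) + 0.7(120.2) = 474.50 + 100.31 + 58.03 + 84.14 = 716.98
Eq. 2: 1.2(365.0) + 1.6(154.0) = 438.00 + 246.40 = 684.40
Eq. 3: 1.3(365.0) + 1.5(143.3) + 0.2(120.2) = 474.50 + 214.95 + 24.04 = 713.49
Eq. 4: 1.35(365.0) = 492.75
Eq. 5: 1.0(365.0) - 0.6(154.0) = 365.00 - 92.40 = 272.60
Eq. 6: 1.25(365.0) + 1.7(193.9) + 0.5(154.0) = 456.25 + 329.63 + 77.00 = 862.88
Maximum is from combination 6.

862.88 kips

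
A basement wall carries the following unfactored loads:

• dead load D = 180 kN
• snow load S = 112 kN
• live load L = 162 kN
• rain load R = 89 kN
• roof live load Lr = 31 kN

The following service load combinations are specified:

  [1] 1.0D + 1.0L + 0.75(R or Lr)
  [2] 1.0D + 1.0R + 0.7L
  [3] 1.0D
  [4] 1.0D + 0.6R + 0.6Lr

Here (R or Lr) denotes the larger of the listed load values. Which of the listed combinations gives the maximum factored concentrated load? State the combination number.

(R or Lr) → R = 89 kN.
[1] 1.0(180) + 1.0(162) + 0.75(89) = 180.00 + 162.00 + 66.75 = 408.75
[2] 1.0(180) + 1.0(89) + 0.7(162) = 180.00 + 89.00 + 113.40 = 382.40
[3] 1.0(180) = 180.00
[4] 1.0(180) + 0.6(89) + 0.6(31) = 180.00 + 53.40 + 18.60 = 252.00
The largest value is 408.75 kN from combination 1.

Combination 1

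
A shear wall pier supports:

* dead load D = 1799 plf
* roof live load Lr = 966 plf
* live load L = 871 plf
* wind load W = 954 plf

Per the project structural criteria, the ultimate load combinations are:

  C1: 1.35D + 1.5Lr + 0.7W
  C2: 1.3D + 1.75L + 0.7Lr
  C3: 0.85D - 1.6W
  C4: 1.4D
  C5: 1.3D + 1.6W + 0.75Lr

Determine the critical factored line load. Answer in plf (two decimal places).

4589.60 plf

C1: 1.35(1799) + 1.5(966) + 0.7(954) = 2428.65 + 1449.00 + 667.80 = 4545.45
C2: 1.3(1799) + 1.75(871) + 0.7(966) = 2338.70 + 1524.25 + 676.20 = 4539.15
C3: 0.85(1799) - 1.6(954) = 1529.15 - 1526.40 = 2.75
C4: 1.4(1799) = 2518.60
C5: 1.3(1799) + 1.6(954) + 0.75(966) = 2338.70 + 1526.40 + 724.50 = 4589.60
Maximum is from combination 5.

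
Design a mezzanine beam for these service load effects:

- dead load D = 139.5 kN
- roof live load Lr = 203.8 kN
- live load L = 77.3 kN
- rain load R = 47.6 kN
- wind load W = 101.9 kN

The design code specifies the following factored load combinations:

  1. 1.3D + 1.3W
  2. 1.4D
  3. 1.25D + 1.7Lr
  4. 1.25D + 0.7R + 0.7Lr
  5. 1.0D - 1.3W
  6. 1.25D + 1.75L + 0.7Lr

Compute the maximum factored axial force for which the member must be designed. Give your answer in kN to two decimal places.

520.84 kN

1. 1.3(139.5) + 1.3(101.9) = 181.35 + 132.47 = 313.82
2. 1.4(139.5) = 195.30
3. 1.25(139.5) + 1.7(203.8) = 174.38 + 346.46 = 520.84
4. 1.25(139.5) + 0.7(47.6) + 0.7(203.8) = 174.38 + 33.32 + 142.66 = 350.36
5. 1.0(139.5) - 1.3(101.9) = 139.50 - 132.47 = 7.03
6. 1.25(139.5) + 1.75(77.3) + 0.7(203.8) = 452.31
The controlling combination is 3, giving 520.84 kN.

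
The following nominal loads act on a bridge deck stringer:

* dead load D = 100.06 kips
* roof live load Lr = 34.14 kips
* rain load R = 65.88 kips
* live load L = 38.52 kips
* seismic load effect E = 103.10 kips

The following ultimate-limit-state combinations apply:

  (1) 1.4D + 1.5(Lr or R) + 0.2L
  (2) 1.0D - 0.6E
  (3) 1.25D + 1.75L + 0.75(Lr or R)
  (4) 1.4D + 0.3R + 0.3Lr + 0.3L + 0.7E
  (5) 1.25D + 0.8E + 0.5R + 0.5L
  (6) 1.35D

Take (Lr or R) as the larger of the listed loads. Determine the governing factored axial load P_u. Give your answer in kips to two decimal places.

(Lr or R) → R = 65.88 kips.
(1) 1.4(100.06) + 1.5(65.88) + 0.2(38.52) = 246.61
(2) 1.0(100.06) - 0.6(103.10) = 100.06 - 61.86 = 38.20
(3) 1.25(100.06) + 1.75(38.52) + 0.75(65.88) = 125.08 + 67.41 + 49.41 = 241.90
(4) 1.4(100.06) + 0.3(65.88) + 0.3(34.14) + 0.3(38.52) + 0.7(103.10) = 253.82
(5) 1.25(100.06) + 0.8(103.10) + 0.5(65.88) + 0.5(38.52) = 125.08 + 82.48 + 32.94 + 19.26 = 259.76
(6) 1.35(100.06) = 135.08
Maximum is from combination 5.

259.76 kips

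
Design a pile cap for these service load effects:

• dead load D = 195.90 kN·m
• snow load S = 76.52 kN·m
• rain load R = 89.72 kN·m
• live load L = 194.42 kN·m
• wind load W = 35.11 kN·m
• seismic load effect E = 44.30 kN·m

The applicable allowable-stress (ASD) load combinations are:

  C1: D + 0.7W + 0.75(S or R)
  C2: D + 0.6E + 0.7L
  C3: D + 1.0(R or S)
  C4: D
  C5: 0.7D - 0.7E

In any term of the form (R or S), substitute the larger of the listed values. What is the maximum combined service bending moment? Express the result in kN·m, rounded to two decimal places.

358.57 kN·m

(S or R) → R = 89.72 kN·m; (R or S) → R = 89.72 kN·m.
C1: 1.0(195.90) + 0.7(35.11) + 0.75(89.72) = 195.90 + 24.58 + 67.29 = 287.77
C2: 1.0(195.90) + 0.6(44.30) + 0.7(194.42) = 195.90 + 26.58 + 136.09 = 358.57
C3: 1.0(195.90) + 1.0(89.72) = 195.90 + 89.72 = 285.62
C4: 1.0(195.90) = 195.90
C5: 0.7(195.90) - 0.7(44.30) = 137.13 - 31.01 = 106.12
Maximum is from combination 2.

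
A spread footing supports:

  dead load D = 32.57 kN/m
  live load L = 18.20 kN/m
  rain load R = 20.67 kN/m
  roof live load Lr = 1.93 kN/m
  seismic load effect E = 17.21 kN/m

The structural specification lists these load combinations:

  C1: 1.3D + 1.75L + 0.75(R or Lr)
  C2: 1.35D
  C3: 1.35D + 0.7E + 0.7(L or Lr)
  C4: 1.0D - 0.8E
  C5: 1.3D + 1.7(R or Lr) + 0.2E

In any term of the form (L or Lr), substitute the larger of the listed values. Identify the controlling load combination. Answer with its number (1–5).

(R or Lr) → R = 20.67 kN/m; (L or Lr) → L = 18.20 kN/m.
C1: 1.3(32.57) + 1.75(18.20) + 0.75(20.67) = 89.69
C2: 1.35(32.57) = 43.97
C3: 1.35(32.57) + 0.7(17.21) + 0.7(18.20) = 68.76
C4: 1.0(32.57) - 0.8(17.21) = 18.80
C5: 1.3(32.57) + 1.7(20.67) + 0.2(17.21) = 80.92
The largest value is 89.69 kN/m from combination 1.

Combination 1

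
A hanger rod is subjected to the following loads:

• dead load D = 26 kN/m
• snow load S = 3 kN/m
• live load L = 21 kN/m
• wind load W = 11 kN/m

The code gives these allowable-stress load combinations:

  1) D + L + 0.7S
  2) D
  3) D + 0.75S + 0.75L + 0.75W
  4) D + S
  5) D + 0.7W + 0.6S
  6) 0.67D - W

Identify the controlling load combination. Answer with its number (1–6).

1) 1.0(26) + 1.0(21) + 0.7(3) = 26.00 + 21.00 + 2.10 = 49.10
2) 1.0(26) = 26.00
3) 1.0(26) + 0.75(3) + 0.75(21) + 0.75(11) = 26.00 + 2.25 + 15.75 + 8.25 = 52.25
4) 1.0(26) + 1.0(3) = 26.00 + 3.00 = 29.00
5) 1.0(26) + 0.7(11) + 0.6(3) = 26.00 + 7.70 + 1.80 = 35.50
6) 0.67(26) - 1.0(11) = 17.42 - 11.00 = 6.42
The largest value is 52.25 kN/m from combination 3.

Combination 3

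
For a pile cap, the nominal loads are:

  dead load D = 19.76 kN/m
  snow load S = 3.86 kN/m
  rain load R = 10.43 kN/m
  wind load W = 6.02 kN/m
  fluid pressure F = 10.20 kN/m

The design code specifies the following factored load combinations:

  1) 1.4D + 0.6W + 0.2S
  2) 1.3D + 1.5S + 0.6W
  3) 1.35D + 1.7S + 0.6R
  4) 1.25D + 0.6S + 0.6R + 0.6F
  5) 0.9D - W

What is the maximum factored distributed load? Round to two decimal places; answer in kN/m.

1) 1.4(19.76) + 0.6(6.02) + 0.2(3.86) = 32.05
2) 1.3(19.76) + 1.5(3.86) + 0.6(6.02) = 25.69 + 5.79 + 3.61 = 35.09
3) 1.35(19.76) + 1.7(3.86) + 0.6(10.43) = 26.68 + 6.56 + 6.26 = 39.50
4) 1.25(19.76) + 0.6(3.86) + 0.6(10.43) + 0.6(10.20) = 39.39
5) 0.9(19.76) - 1.0(6.02) = 17.78 - 6.02 = 11.76
Combination 3 governs: w_u = 39.50 kN/m.

39.50 kN/m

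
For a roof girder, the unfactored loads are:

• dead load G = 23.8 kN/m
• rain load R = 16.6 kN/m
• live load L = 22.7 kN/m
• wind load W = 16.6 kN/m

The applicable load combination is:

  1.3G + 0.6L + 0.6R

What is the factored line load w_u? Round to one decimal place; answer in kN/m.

54.5 kN/m

1.3(23.8) + 0.6(22.7) + 0.6(16.6) = 30.9 + 13.6 + 10.0 = 54.5
w_u = 54.5 kN/m.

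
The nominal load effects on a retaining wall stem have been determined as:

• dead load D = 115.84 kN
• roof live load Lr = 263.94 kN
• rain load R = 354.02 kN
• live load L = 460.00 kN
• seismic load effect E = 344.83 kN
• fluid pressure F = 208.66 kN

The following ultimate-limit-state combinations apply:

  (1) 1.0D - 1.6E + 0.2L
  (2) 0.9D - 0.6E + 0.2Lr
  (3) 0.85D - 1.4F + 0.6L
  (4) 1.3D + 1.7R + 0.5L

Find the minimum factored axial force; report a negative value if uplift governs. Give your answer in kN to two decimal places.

-343.89 kN

(1) 1.0(115.84) - 1.6(344.83) + 0.2(460.00) = 115.84 - 551.73 + 92.00 = -343.89
(2) 0.9(115.84) - 0.6(344.83) + 0.2(263.94) = 104.26 - 206.90 + 52.79 = -49.85
(3) 0.85(115.84) - 1.4(208.66) + 0.6(460.00) = 98.46 - 292.12 + 276.00 = 82.34
(4) 1.3(115.84) + 1.7(354.02) + 0.5(460.00) = 982.43
Combination 1 gives the minimum: -343.89 kN.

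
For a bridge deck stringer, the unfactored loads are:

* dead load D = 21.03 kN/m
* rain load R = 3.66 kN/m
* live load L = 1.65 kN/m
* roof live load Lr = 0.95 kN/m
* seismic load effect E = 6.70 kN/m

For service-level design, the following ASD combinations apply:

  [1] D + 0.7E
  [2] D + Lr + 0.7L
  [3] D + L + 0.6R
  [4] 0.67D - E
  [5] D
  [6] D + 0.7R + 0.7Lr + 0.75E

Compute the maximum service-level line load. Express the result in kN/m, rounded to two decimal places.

29.28 kN/m

[1] 1.0(21.03) + 0.7(6.70) = 21.03 + 4.69 = 25.72
[2] 1.0(21.03) + 1.0(0.95) + 0.7(1.65) = 21.03 + 0.95 + 1.16 = 23.14
[3] 1.0(21.03) + 1.0(1.65) + 0.6(3.66) = 21.03 + 1.65 + 2.20 = 24.88
[4] 0.67(21.03) - 1.0(6.70) = 14.09 - 6.70 = 7.39
[5] 1.0(21.03) = 21.03
[6] 1.0(21.03) + 0.7(3.66) + 0.7(0.95) + 0.75(6.70) = 29.28
The controlling combination is 6, giving 29.28 kN/m.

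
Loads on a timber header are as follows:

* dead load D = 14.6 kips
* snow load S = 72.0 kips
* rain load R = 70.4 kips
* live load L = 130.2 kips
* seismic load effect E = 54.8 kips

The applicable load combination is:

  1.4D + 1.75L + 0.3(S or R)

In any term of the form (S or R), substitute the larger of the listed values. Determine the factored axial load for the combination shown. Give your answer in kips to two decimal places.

269.89 kips

(S or R) → S = 72.0 kips.
1.4(14.6) + 1.75(130.2) + 0.3(72.0) = 269.89
P_u = 269.89 kips.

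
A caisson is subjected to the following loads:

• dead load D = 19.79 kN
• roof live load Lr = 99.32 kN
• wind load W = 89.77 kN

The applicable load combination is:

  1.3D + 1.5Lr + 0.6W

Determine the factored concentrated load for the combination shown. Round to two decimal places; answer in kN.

228.57 kN

1.3(19.79) + 1.5(99.32) + 0.6(89.77) = 228.57
P_u = 228.57 kN.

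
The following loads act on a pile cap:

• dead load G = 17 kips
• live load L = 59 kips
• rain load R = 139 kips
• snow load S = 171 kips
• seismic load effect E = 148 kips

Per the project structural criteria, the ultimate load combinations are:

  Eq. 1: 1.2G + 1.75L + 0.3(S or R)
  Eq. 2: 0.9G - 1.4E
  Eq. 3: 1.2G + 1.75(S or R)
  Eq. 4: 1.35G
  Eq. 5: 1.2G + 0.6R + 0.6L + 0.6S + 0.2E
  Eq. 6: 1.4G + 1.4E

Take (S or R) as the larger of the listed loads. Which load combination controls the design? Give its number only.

(S or R) → S = 171 kips.
Eq. 1: 1.2(17) + 1.75(59) + 0.3(171) = 20.4 + 103.3 + 51.3 = 175.0
Eq. 2: 0.9(17) - 1.4(148) = 15.3 - 207.2 = -191.9
Eq. 3: 1.2(17) + 1.75(171) = 20.4 + 299.3 = 319.7
Eq. 4: 1.35(17) = 23.0
Eq. 5: 1.2(17) + 0.6(139) + 0.6(59) + 0.6(171) + 0.2(148) = 20.4 + 83.4 + 35.4 + 102.6 + 29.6 = 271.4
Eq. 6: 1.4(17) + 1.4(148) = 23.8 + 207.2 = 231.0
The largest value is 319.7 kips from combination 3.

Combination 3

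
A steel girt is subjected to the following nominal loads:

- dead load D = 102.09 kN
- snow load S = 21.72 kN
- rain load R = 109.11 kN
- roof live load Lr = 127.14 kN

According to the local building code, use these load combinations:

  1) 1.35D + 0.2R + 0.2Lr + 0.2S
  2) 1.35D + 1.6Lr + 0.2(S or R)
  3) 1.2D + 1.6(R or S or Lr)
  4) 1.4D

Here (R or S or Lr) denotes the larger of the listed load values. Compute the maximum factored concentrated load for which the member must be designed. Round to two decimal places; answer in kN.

(S or R) → R = 109.11 kN; (R or S or Lr) → Lr = 127.14 kN.
1) 1.35(102.09) + 0.2(109.11) + 0.2(127.14) + 0.2(21.72) = 189.42
2) 1.35(102.09) + 1.6(127.14) + 0.2(109.11) = 363.07
3) 1.2(102.09) + 1.6(127.14) = 122.51 + 203.42 = 325.93
4) 1.4(102.09) = 142.93
The controlling combination is 2, giving 363.07 kN.

363.07 kN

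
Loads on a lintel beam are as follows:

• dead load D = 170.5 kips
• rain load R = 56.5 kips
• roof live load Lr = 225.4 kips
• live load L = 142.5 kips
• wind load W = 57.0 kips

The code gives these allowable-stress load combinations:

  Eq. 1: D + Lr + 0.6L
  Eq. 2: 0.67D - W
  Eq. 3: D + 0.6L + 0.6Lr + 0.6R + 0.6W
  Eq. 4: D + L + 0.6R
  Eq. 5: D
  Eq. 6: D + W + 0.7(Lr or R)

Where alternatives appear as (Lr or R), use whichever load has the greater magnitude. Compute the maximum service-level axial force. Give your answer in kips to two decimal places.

(Lr or R) → Lr = 225.4 kips.
Eq. 1: 1.0(170.5) + 1.0(225.4) + 0.6(142.5) = 170.50 + 225.40 + 85.50 = 481.40
Eq. 2: 0.67(170.5) - 1.0(57.0) = 114.24 - 57.00 = 57.24
Eq. 3: 1.0(170.5) + 0.6(142.5) + 0.6(225.4) + 0.6(56.5) + 0.6(57.0) = 170.50 + 85.50 + 135.24 + 33.90 + 34.20 = 459.34
Eq. 4: 1.0(170.5) + 1.0(142.5) + 0.6(56.5) = 170.50 + 142.50 + 33.90 = 346.90
Eq. 5: 1.0(170.5) = 170.50
Eq. 6: 1.0(170.5) + 1.0(57.0) + 0.7(225.4) = 170.50 + 57.00 + 157.78 = 385.28
Combination 1 governs: P = 481.40 kips.

481.40 kips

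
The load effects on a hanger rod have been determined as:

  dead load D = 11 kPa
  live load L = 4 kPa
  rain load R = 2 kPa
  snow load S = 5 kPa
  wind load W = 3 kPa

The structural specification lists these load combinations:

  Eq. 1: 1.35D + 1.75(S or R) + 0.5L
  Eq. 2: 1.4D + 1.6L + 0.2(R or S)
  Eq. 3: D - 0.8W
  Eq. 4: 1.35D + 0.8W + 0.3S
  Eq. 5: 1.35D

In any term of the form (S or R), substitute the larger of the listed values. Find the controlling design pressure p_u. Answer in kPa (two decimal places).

25.60 kPa

(S or R) → S = 5 kPa; (R or S) → S = 5 kPa.
Eq. 1: 1.35(11) + 1.75(5) + 0.5(4) = 25.60
Eq. 2: 1.4(11) + 1.6(4) + 0.2(5) = 22.80
Eq. 3: 1.0(11) - 0.8(3) = 8.60
Eq. 4: 1.35(11) + 0.8(3) + 0.3(5) = 18.75
Eq. 5: 1.35(11) = 14.85
Maximum is from combination 1.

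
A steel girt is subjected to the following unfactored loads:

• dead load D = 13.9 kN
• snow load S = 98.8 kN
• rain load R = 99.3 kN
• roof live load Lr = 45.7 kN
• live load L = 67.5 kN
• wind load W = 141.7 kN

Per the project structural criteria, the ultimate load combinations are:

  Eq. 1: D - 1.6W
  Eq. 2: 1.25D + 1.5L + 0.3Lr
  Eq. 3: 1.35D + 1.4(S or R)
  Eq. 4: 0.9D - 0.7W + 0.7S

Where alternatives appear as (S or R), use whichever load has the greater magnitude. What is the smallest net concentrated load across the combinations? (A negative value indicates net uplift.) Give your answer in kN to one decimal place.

-212.8 kN

(S or R) → R = 99.3 kN.
Eq. 1: 1.0(13.9) - 1.6(141.7) = -212.8
Eq. 2: 1.25(13.9) + 1.5(67.5) + 0.3(45.7) = 132.3
Eq. 3: 1.35(13.9) + 1.4(99.3) = 157.8
Eq. 4: 0.9(13.9) - 0.7(141.7) + 0.7(98.8) = -17.5
Combination 1 gives the minimum: -212.8 kN.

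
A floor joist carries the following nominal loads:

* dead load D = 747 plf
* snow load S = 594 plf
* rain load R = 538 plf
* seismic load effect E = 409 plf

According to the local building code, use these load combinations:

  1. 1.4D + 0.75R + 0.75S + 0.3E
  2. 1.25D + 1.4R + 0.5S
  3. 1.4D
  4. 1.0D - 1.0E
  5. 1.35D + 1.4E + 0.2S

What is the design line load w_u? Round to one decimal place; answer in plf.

2017.5 plf

1. 1.4(747) + 0.75(538) + 0.75(594) + 0.3(409) = 1045.8 + 403.5 + 445.5 + 122.7 = 2017.5
2. 1.25(747) + 1.4(538) + 0.5(594) = 933.8 + 753.2 + 297.0 = 1984.0
3. 1.4(747) = 1045.8
4. 1.0(747) - 1.0(409) = 747.0 - 409.0 = 338.0
5. 1.35(747) + 1.4(409) + 0.2(594) = 1008.5 + 572.6 + 118.8 = 1699.9
Combination 1 governs: w_u = 2017.5 plf.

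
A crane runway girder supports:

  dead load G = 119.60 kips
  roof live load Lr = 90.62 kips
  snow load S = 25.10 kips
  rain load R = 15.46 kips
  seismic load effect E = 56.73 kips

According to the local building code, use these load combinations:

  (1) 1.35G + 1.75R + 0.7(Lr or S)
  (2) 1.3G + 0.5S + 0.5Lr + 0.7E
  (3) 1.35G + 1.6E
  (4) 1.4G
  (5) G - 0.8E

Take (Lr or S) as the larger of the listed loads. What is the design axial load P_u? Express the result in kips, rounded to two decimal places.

(Lr or S) → Lr = 90.62 kips.
(1) 1.35(119.60) + 1.75(15.46) + 0.7(90.62) = 161.46 + 27.06 + 63.43 = 251.95
(2) 1.3(119.60) + 0.5(25.10) + 0.5(90.62) + 0.7(56.73) = 155.48 + 12.55 + 45.31 + 39.71 = 253.05
(3) 1.35(119.60) + 1.6(56.73) = 161.46 + 90.77 = 252.23
(4) 1.4(119.60) = 167.44
(5) 1.0(119.60) - 0.8(56.73) = 119.60 - 45.38 = 74.22
The controlling combination is 2, giving 253.05 kips.

253.05 kips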